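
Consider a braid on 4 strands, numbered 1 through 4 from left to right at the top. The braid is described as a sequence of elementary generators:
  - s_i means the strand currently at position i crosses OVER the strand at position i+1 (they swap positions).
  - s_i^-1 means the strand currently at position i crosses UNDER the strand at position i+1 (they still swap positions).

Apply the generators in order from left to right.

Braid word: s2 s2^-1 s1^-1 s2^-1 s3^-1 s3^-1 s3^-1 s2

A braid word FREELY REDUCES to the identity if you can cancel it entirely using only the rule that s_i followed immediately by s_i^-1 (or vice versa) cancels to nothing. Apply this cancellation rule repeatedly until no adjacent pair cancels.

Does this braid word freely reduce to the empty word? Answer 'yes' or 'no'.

Answer: no

Derivation:
Gen 1 (s2): push. Stack: [s2]
Gen 2 (s2^-1): cancels prior s2. Stack: []
Gen 3 (s1^-1): push. Stack: [s1^-1]
Gen 4 (s2^-1): push. Stack: [s1^-1 s2^-1]
Gen 5 (s3^-1): push. Stack: [s1^-1 s2^-1 s3^-1]
Gen 6 (s3^-1): push. Stack: [s1^-1 s2^-1 s3^-1 s3^-1]
Gen 7 (s3^-1): push. Stack: [s1^-1 s2^-1 s3^-1 s3^-1 s3^-1]
Gen 8 (s2): push. Stack: [s1^-1 s2^-1 s3^-1 s3^-1 s3^-1 s2]
Reduced word: s1^-1 s2^-1 s3^-1 s3^-1 s3^-1 s2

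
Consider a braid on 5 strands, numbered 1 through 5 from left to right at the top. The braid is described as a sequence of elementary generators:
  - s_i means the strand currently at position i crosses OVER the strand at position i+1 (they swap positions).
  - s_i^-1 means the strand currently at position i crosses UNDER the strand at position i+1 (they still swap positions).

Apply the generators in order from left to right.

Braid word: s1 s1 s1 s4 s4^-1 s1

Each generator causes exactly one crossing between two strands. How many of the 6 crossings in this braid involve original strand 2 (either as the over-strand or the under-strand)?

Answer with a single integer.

Gen 1: crossing 1x2. Involves strand 2? yes. Count so far: 1
Gen 2: crossing 2x1. Involves strand 2? yes. Count so far: 2
Gen 3: crossing 1x2. Involves strand 2? yes. Count so far: 3
Gen 4: crossing 4x5. Involves strand 2? no. Count so far: 3
Gen 5: crossing 5x4. Involves strand 2? no. Count so far: 3
Gen 6: crossing 2x1. Involves strand 2? yes. Count so far: 4

Answer: 4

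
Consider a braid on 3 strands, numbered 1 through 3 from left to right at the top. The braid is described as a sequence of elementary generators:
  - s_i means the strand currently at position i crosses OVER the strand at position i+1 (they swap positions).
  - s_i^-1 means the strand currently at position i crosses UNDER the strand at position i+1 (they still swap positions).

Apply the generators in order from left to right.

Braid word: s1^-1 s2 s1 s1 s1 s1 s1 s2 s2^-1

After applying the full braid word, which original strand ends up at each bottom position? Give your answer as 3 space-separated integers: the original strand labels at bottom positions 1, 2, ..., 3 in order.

Answer: 3 2 1

Derivation:
Gen 1 (s1^-1): strand 1 crosses under strand 2. Perm now: [2 1 3]
Gen 2 (s2): strand 1 crosses over strand 3. Perm now: [2 3 1]
Gen 3 (s1): strand 2 crosses over strand 3. Perm now: [3 2 1]
Gen 4 (s1): strand 3 crosses over strand 2. Perm now: [2 3 1]
Gen 5 (s1): strand 2 crosses over strand 3. Perm now: [3 2 1]
Gen 6 (s1): strand 3 crosses over strand 2. Perm now: [2 3 1]
Gen 7 (s1): strand 2 crosses over strand 3. Perm now: [3 2 1]
Gen 8 (s2): strand 2 crosses over strand 1. Perm now: [3 1 2]
Gen 9 (s2^-1): strand 1 crosses under strand 2. Perm now: [3 2 1]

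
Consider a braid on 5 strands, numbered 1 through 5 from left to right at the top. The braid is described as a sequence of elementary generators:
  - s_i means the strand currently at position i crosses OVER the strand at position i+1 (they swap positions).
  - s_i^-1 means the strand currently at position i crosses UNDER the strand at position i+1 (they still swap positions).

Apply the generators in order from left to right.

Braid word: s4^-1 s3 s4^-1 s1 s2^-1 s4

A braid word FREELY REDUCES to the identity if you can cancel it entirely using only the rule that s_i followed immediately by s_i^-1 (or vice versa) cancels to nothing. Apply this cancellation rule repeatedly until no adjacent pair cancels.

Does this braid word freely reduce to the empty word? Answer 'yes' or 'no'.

Gen 1 (s4^-1): push. Stack: [s4^-1]
Gen 2 (s3): push. Stack: [s4^-1 s3]
Gen 3 (s4^-1): push. Stack: [s4^-1 s3 s4^-1]
Gen 4 (s1): push. Stack: [s4^-1 s3 s4^-1 s1]
Gen 5 (s2^-1): push. Stack: [s4^-1 s3 s4^-1 s1 s2^-1]
Gen 6 (s4): push. Stack: [s4^-1 s3 s4^-1 s1 s2^-1 s4]
Reduced word: s4^-1 s3 s4^-1 s1 s2^-1 s4

Answer: no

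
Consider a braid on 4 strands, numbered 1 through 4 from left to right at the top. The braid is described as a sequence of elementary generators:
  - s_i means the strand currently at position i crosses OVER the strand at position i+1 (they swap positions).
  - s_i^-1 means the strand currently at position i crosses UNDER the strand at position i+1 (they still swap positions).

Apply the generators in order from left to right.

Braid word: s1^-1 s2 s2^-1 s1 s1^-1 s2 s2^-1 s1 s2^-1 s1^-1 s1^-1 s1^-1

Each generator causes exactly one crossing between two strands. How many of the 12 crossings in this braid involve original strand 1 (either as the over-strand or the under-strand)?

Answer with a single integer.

Answer: 11

Derivation:
Gen 1: crossing 1x2. Involves strand 1? yes. Count so far: 1
Gen 2: crossing 1x3. Involves strand 1? yes. Count so far: 2
Gen 3: crossing 3x1. Involves strand 1? yes. Count so far: 3
Gen 4: crossing 2x1. Involves strand 1? yes. Count so far: 4
Gen 5: crossing 1x2. Involves strand 1? yes. Count so far: 5
Gen 6: crossing 1x3. Involves strand 1? yes. Count so far: 6
Gen 7: crossing 3x1. Involves strand 1? yes. Count so far: 7
Gen 8: crossing 2x1. Involves strand 1? yes. Count so far: 8
Gen 9: crossing 2x3. Involves strand 1? no. Count so far: 8
Gen 10: crossing 1x3. Involves strand 1? yes. Count so far: 9
Gen 11: crossing 3x1. Involves strand 1? yes. Count so far: 10
Gen 12: crossing 1x3. Involves strand 1? yes. Count so far: 11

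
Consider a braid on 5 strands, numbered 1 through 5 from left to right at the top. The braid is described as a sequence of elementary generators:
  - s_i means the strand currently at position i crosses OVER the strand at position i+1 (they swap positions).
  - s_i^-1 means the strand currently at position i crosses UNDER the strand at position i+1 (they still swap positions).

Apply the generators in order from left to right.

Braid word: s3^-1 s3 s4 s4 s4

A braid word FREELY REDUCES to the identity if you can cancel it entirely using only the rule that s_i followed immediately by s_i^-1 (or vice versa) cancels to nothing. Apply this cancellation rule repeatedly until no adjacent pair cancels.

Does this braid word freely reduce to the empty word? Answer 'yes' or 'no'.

Gen 1 (s3^-1): push. Stack: [s3^-1]
Gen 2 (s3): cancels prior s3^-1. Stack: []
Gen 3 (s4): push. Stack: [s4]
Gen 4 (s4): push. Stack: [s4 s4]
Gen 5 (s4): push. Stack: [s4 s4 s4]
Reduced word: s4 s4 s4

Answer: no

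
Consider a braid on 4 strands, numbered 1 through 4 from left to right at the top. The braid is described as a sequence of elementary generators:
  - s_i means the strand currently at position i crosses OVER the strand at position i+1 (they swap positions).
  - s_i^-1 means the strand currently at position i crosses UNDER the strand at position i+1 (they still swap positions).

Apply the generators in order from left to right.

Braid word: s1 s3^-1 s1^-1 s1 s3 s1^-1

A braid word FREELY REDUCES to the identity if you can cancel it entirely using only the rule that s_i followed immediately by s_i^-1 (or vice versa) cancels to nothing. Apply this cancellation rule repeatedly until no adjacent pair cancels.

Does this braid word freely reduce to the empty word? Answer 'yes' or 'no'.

Gen 1 (s1): push. Stack: [s1]
Gen 2 (s3^-1): push. Stack: [s1 s3^-1]
Gen 3 (s1^-1): push. Stack: [s1 s3^-1 s1^-1]
Gen 4 (s1): cancels prior s1^-1. Stack: [s1 s3^-1]
Gen 5 (s3): cancels prior s3^-1. Stack: [s1]
Gen 6 (s1^-1): cancels prior s1. Stack: []
Reduced word: (empty)

Answer: yes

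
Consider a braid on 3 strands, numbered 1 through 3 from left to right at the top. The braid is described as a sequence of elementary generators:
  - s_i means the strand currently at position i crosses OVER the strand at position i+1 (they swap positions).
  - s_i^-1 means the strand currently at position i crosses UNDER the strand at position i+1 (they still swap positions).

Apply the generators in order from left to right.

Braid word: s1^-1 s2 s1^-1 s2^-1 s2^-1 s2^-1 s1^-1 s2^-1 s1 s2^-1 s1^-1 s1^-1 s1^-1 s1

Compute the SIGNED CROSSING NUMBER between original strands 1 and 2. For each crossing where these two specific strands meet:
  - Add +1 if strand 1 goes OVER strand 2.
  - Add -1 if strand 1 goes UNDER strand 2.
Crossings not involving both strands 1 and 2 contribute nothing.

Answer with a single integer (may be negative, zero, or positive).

Gen 1: 1 under 2. Both 1&2? yes. Contrib: -1. Sum: -1
Gen 2: crossing 1x3. Both 1&2? no. Sum: -1
Gen 3: crossing 2x3. Both 1&2? no. Sum: -1
Gen 4: 2 under 1. Both 1&2? yes. Contrib: +1. Sum: 0
Gen 5: 1 under 2. Both 1&2? yes. Contrib: -1. Sum: -1
Gen 6: 2 under 1. Both 1&2? yes. Contrib: +1. Sum: 0
Gen 7: crossing 3x1. Both 1&2? no. Sum: 0
Gen 8: crossing 3x2. Both 1&2? no. Sum: 0
Gen 9: 1 over 2. Both 1&2? yes. Contrib: +1. Sum: 1
Gen 10: crossing 1x3. Both 1&2? no. Sum: 1
Gen 11: crossing 2x3. Both 1&2? no. Sum: 1
Gen 12: crossing 3x2. Both 1&2? no. Sum: 1
Gen 13: crossing 2x3. Both 1&2? no. Sum: 1
Gen 14: crossing 3x2. Both 1&2? no. Sum: 1

Answer: 1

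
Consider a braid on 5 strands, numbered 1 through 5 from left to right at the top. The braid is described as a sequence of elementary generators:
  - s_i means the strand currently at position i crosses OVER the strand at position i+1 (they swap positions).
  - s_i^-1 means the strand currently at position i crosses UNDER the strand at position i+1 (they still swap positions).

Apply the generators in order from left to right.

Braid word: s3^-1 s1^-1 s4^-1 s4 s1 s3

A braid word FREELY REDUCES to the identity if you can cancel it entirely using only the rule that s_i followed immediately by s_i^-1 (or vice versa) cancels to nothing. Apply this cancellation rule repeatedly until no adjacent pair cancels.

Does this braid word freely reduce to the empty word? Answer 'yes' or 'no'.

Gen 1 (s3^-1): push. Stack: [s3^-1]
Gen 2 (s1^-1): push. Stack: [s3^-1 s1^-1]
Gen 3 (s4^-1): push. Stack: [s3^-1 s1^-1 s4^-1]
Gen 4 (s4): cancels prior s4^-1. Stack: [s3^-1 s1^-1]
Gen 5 (s1): cancels prior s1^-1. Stack: [s3^-1]
Gen 6 (s3): cancels prior s3^-1. Stack: []
Reduced word: (empty)

Answer: yes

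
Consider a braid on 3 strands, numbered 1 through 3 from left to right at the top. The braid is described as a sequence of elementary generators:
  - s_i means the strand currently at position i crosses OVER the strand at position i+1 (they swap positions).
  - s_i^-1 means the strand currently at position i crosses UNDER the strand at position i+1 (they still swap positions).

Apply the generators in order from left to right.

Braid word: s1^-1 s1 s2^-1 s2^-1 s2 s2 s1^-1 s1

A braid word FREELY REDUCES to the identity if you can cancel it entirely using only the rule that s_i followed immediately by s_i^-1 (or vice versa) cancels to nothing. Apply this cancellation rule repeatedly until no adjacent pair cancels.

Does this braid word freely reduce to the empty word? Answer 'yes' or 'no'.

Gen 1 (s1^-1): push. Stack: [s1^-1]
Gen 2 (s1): cancels prior s1^-1. Stack: []
Gen 3 (s2^-1): push. Stack: [s2^-1]
Gen 4 (s2^-1): push. Stack: [s2^-1 s2^-1]
Gen 5 (s2): cancels prior s2^-1. Stack: [s2^-1]
Gen 6 (s2): cancels prior s2^-1. Stack: []
Gen 7 (s1^-1): push. Stack: [s1^-1]
Gen 8 (s1): cancels prior s1^-1. Stack: []
Reduced word: (empty)

Answer: yes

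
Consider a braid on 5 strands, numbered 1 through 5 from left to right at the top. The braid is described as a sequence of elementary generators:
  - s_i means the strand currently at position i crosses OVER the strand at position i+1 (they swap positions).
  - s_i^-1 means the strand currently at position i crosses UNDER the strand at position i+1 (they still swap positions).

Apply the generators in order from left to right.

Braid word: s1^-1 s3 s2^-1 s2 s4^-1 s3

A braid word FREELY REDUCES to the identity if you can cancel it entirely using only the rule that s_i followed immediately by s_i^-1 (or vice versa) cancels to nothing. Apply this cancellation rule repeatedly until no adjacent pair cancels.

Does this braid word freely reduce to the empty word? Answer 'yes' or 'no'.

Gen 1 (s1^-1): push. Stack: [s1^-1]
Gen 2 (s3): push. Stack: [s1^-1 s3]
Gen 3 (s2^-1): push. Stack: [s1^-1 s3 s2^-1]
Gen 4 (s2): cancels prior s2^-1. Stack: [s1^-1 s3]
Gen 5 (s4^-1): push. Stack: [s1^-1 s3 s4^-1]
Gen 6 (s3): push. Stack: [s1^-1 s3 s4^-1 s3]
Reduced word: s1^-1 s3 s4^-1 s3

Answer: no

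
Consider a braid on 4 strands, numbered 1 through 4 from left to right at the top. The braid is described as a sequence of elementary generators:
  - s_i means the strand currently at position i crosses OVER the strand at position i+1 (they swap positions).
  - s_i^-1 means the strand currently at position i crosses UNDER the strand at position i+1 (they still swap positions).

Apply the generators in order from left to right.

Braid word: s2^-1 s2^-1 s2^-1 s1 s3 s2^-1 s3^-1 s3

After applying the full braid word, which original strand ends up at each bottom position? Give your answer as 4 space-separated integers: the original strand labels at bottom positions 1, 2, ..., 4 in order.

Answer: 3 4 1 2

Derivation:
Gen 1 (s2^-1): strand 2 crosses under strand 3. Perm now: [1 3 2 4]
Gen 2 (s2^-1): strand 3 crosses under strand 2. Perm now: [1 2 3 4]
Gen 3 (s2^-1): strand 2 crosses under strand 3. Perm now: [1 3 2 4]
Gen 4 (s1): strand 1 crosses over strand 3. Perm now: [3 1 2 4]
Gen 5 (s3): strand 2 crosses over strand 4. Perm now: [3 1 4 2]
Gen 6 (s2^-1): strand 1 crosses under strand 4. Perm now: [3 4 1 2]
Gen 7 (s3^-1): strand 1 crosses under strand 2. Perm now: [3 4 2 1]
Gen 8 (s3): strand 2 crosses over strand 1. Perm now: [3 4 1 2]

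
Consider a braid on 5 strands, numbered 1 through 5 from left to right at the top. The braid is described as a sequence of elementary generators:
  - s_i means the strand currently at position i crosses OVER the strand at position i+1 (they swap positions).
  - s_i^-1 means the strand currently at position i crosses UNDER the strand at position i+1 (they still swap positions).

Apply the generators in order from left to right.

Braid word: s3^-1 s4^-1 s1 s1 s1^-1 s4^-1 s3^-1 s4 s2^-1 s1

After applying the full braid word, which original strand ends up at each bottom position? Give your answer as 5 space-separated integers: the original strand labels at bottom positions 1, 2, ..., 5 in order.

Answer: 3 2 1 5 4

Derivation:
Gen 1 (s3^-1): strand 3 crosses under strand 4. Perm now: [1 2 4 3 5]
Gen 2 (s4^-1): strand 3 crosses under strand 5. Perm now: [1 2 4 5 3]
Gen 3 (s1): strand 1 crosses over strand 2. Perm now: [2 1 4 5 3]
Gen 4 (s1): strand 2 crosses over strand 1. Perm now: [1 2 4 5 3]
Gen 5 (s1^-1): strand 1 crosses under strand 2. Perm now: [2 1 4 5 3]
Gen 6 (s4^-1): strand 5 crosses under strand 3. Perm now: [2 1 4 3 5]
Gen 7 (s3^-1): strand 4 crosses under strand 3. Perm now: [2 1 3 4 5]
Gen 8 (s4): strand 4 crosses over strand 5. Perm now: [2 1 3 5 4]
Gen 9 (s2^-1): strand 1 crosses under strand 3. Perm now: [2 3 1 5 4]
Gen 10 (s1): strand 2 crosses over strand 3. Perm now: [3 2 1 5 4]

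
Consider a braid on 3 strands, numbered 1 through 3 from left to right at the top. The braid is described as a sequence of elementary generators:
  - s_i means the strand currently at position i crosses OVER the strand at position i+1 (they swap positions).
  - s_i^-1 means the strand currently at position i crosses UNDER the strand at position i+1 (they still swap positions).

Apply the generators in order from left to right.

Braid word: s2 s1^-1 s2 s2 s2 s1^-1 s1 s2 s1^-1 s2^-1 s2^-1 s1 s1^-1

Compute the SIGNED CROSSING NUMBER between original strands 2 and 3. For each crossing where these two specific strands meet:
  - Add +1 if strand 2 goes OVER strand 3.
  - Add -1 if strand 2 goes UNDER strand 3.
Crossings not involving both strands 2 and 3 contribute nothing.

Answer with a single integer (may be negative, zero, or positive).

Answer: 3

Derivation:
Gen 1: 2 over 3. Both 2&3? yes. Contrib: +1. Sum: 1
Gen 2: crossing 1x3. Both 2&3? no. Sum: 1
Gen 3: crossing 1x2. Both 2&3? no. Sum: 1
Gen 4: crossing 2x1. Both 2&3? no. Sum: 1
Gen 5: crossing 1x2. Both 2&3? no. Sum: 1
Gen 6: 3 under 2. Both 2&3? yes. Contrib: +1. Sum: 2
Gen 7: 2 over 3. Both 2&3? yes. Contrib: +1. Sum: 3
Gen 8: crossing 2x1. Both 2&3? no. Sum: 3
Gen 9: crossing 3x1. Both 2&3? no. Sum: 3
Gen 10: 3 under 2. Both 2&3? yes. Contrib: +1. Sum: 4
Gen 11: 2 under 3. Both 2&3? yes. Contrib: -1. Sum: 3
Gen 12: crossing 1x3. Both 2&3? no. Sum: 3
Gen 13: crossing 3x1. Both 2&3? no. Sum: 3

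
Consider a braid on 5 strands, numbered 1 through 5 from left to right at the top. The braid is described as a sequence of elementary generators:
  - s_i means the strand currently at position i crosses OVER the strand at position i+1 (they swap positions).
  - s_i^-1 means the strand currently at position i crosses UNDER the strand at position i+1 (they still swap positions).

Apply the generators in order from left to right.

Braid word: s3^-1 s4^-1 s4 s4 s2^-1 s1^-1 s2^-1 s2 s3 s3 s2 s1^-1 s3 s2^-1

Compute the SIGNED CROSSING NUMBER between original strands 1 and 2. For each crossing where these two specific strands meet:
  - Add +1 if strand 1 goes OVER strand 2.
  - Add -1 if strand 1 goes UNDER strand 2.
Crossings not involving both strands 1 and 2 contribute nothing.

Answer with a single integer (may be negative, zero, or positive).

Gen 1: crossing 3x4. Both 1&2? no. Sum: 0
Gen 2: crossing 3x5. Both 1&2? no. Sum: 0
Gen 3: crossing 5x3. Both 1&2? no. Sum: 0
Gen 4: crossing 3x5. Both 1&2? no. Sum: 0
Gen 5: crossing 2x4. Both 1&2? no. Sum: 0
Gen 6: crossing 1x4. Both 1&2? no. Sum: 0
Gen 7: 1 under 2. Both 1&2? yes. Contrib: -1. Sum: -1
Gen 8: 2 over 1. Both 1&2? yes. Contrib: -1. Sum: -2
Gen 9: crossing 2x5. Both 1&2? no. Sum: -2
Gen 10: crossing 5x2. Both 1&2? no. Sum: -2
Gen 11: 1 over 2. Both 1&2? yes. Contrib: +1. Sum: -1
Gen 12: crossing 4x2. Both 1&2? no. Sum: -1
Gen 13: crossing 1x5. Both 1&2? no. Sum: -1
Gen 14: crossing 4x5. Both 1&2? no. Sum: -1

Answer: -1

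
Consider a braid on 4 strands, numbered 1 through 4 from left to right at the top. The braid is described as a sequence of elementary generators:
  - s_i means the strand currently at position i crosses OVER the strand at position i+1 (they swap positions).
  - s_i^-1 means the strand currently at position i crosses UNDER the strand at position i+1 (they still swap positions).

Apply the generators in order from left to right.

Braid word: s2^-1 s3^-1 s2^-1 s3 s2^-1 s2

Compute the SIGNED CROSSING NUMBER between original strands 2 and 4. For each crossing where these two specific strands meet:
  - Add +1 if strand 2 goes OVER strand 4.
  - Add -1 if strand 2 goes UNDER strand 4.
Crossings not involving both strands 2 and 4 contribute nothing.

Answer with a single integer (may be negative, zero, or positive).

Answer: 1

Derivation:
Gen 1: crossing 2x3. Both 2&4? no. Sum: 0
Gen 2: 2 under 4. Both 2&4? yes. Contrib: -1. Sum: -1
Gen 3: crossing 3x4. Both 2&4? no. Sum: -1
Gen 4: crossing 3x2. Both 2&4? no. Sum: -1
Gen 5: 4 under 2. Both 2&4? yes. Contrib: +1. Sum: 0
Gen 6: 2 over 4. Both 2&4? yes. Contrib: +1. Sum: 1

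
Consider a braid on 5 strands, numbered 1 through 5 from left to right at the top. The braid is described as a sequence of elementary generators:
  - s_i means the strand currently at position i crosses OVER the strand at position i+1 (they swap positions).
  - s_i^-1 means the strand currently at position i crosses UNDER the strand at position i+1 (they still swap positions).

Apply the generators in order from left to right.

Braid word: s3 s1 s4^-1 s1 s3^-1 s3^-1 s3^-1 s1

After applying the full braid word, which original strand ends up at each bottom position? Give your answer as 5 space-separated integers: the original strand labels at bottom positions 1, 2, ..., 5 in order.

Gen 1 (s3): strand 3 crosses over strand 4. Perm now: [1 2 4 3 5]
Gen 2 (s1): strand 1 crosses over strand 2. Perm now: [2 1 4 3 5]
Gen 3 (s4^-1): strand 3 crosses under strand 5. Perm now: [2 1 4 5 3]
Gen 4 (s1): strand 2 crosses over strand 1. Perm now: [1 2 4 5 3]
Gen 5 (s3^-1): strand 4 crosses under strand 5. Perm now: [1 2 5 4 3]
Gen 6 (s3^-1): strand 5 crosses under strand 4. Perm now: [1 2 4 5 3]
Gen 7 (s3^-1): strand 4 crosses under strand 5. Perm now: [1 2 5 4 3]
Gen 8 (s1): strand 1 crosses over strand 2. Perm now: [2 1 5 4 3]

Answer: 2 1 5 4 3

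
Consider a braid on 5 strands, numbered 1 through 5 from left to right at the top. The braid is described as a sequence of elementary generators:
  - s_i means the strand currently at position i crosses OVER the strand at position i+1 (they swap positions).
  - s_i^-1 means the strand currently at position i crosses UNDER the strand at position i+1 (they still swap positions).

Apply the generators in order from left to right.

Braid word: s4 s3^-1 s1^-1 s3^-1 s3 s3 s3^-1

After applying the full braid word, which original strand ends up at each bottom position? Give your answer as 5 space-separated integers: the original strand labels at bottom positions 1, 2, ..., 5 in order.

Gen 1 (s4): strand 4 crosses over strand 5. Perm now: [1 2 3 5 4]
Gen 2 (s3^-1): strand 3 crosses under strand 5. Perm now: [1 2 5 3 4]
Gen 3 (s1^-1): strand 1 crosses under strand 2. Perm now: [2 1 5 3 4]
Gen 4 (s3^-1): strand 5 crosses under strand 3. Perm now: [2 1 3 5 4]
Gen 5 (s3): strand 3 crosses over strand 5. Perm now: [2 1 5 3 4]
Gen 6 (s3): strand 5 crosses over strand 3. Perm now: [2 1 3 5 4]
Gen 7 (s3^-1): strand 3 crosses under strand 5. Perm now: [2 1 5 3 4]

Answer: 2 1 5 3 4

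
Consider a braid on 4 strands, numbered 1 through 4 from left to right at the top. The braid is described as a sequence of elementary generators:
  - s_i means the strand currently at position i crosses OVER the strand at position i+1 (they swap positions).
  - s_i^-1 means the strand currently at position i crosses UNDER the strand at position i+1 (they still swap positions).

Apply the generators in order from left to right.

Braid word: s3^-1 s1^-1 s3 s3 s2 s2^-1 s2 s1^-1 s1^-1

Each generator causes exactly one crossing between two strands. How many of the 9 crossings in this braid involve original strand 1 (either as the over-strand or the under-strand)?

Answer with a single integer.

Gen 1: crossing 3x4. Involves strand 1? no. Count so far: 0
Gen 2: crossing 1x2. Involves strand 1? yes. Count so far: 1
Gen 3: crossing 4x3. Involves strand 1? no. Count so far: 1
Gen 4: crossing 3x4. Involves strand 1? no. Count so far: 1
Gen 5: crossing 1x4. Involves strand 1? yes. Count so far: 2
Gen 6: crossing 4x1. Involves strand 1? yes. Count so far: 3
Gen 7: crossing 1x4. Involves strand 1? yes. Count so far: 4
Gen 8: crossing 2x4. Involves strand 1? no. Count so far: 4
Gen 9: crossing 4x2. Involves strand 1? no. Count so far: 4

Answer: 4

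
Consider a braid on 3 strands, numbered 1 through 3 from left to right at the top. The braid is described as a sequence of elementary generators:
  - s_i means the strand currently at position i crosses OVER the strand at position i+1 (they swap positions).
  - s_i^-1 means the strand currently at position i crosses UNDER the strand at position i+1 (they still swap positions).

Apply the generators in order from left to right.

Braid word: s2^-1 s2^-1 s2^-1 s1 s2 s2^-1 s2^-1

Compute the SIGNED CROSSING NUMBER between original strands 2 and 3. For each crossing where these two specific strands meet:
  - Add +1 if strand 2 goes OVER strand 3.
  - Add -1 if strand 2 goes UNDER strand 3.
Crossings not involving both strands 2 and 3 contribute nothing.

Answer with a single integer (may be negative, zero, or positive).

Gen 1: 2 under 3. Both 2&3? yes. Contrib: -1. Sum: -1
Gen 2: 3 under 2. Both 2&3? yes. Contrib: +1. Sum: 0
Gen 3: 2 under 3. Both 2&3? yes. Contrib: -1. Sum: -1
Gen 4: crossing 1x3. Both 2&3? no. Sum: -1
Gen 5: crossing 1x2. Both 2&3? no. Sum: -1
Gen 6: crossing 2x1. Both 2&3? no. Sum: -1
Gen 7: crossing 1x2. Both 2&3? no. Sum: -1

Answer: -1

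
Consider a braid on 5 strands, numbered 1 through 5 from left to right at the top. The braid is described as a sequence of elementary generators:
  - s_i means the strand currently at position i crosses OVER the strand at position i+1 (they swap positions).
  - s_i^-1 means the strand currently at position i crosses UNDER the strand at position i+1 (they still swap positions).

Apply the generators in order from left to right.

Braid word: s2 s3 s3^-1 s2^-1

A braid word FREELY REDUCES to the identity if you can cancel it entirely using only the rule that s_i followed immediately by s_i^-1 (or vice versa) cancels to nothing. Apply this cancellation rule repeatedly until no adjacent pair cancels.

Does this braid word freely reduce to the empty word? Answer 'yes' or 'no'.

Answer: yes

Derivation:
Gen 1 (s2): push. Stack: [s2]
Gen 2 (s3): push. Stack: [s2 s3]
Gen 3 (s3^-1): cancels prior s3. Stack: [s2]
Gen 4 (s2^-1): cancels prior s2. Stack: []
Reduced word: (empty)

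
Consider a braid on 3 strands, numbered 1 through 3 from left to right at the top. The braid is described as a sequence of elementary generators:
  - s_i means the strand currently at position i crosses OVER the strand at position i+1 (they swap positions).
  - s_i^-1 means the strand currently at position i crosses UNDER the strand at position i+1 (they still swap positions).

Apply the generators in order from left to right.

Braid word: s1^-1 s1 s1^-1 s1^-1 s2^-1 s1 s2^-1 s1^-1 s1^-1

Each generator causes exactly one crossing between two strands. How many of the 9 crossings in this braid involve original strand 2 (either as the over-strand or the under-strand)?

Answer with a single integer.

Gen 1: crossing 1x2. Involves strand 2? yes. Count so far: 1
Gen 2: crossing 2x1. Involves strand 2? yes. Count so far: 2
Gen 3: crossing 1x2. Involves strand 2? yes. Count so far: 3
Gen 4: crossing 2x1. Involves strand 2? yes. Count so far: 4
Gen 5: crossing 2x3. Involves strand 2? yes. Count so far: 5
Gen 6: crossing 1x3. Involves strand 2? no. Count so far: 5
Gen 7: crossing 1x2. Involves strand 2? yes. Count so far: 6
Gen 8: crossing 3x2. Involves strand 2? yes. Count so far: 7
Gen 9: crossing 2x3. Involves strand 2? yes. Count so far: 8

Answer: 8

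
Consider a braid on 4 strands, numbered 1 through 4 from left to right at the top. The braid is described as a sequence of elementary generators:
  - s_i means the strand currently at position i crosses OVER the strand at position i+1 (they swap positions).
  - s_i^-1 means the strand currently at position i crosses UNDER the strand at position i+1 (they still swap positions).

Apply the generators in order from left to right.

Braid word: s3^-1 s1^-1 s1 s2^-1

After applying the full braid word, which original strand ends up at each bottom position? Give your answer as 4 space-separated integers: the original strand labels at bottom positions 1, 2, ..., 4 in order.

Answer: 1 4 2 3

Derivation:
Gen 1 (s3^-1): strand 3 crosses under strand 4. Perm now: [1 2 4 3]
Gen 2 (s1^-1): strand 1 crosses under strand 2. Perm now: [2 1 4 3]
Gen 3 (s1): strand 2 crosses over strand 1. Perm now: [1 2 4 3]
Gen 4 (s2^-1): strand 2 crosses under strand 4. Perm now: [1 4 2 3]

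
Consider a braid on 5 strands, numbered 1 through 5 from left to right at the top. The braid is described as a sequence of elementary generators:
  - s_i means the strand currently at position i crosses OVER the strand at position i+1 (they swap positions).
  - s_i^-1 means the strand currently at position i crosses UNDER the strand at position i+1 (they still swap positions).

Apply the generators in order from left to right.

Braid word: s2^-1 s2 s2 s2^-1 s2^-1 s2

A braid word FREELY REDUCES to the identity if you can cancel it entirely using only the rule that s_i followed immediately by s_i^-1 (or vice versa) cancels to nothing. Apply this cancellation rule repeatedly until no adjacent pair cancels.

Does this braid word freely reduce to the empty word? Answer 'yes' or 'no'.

Gen 1 (s2^-1): push. Stack: [s2^-1]
Gen 2 (s2): cancels prior s2^-1. Stack: []
Gen 3 (s2): push. Stack: [s2]
Gen 4 (s2^-1): cancels prior s2. Stack: []
Gen 5 (s2^-1): push. Stack: [s2^-1]
Gen 6 (s2): cancels prior s2^-1. Stack: []
Reduced word: (empty)

Answer: yes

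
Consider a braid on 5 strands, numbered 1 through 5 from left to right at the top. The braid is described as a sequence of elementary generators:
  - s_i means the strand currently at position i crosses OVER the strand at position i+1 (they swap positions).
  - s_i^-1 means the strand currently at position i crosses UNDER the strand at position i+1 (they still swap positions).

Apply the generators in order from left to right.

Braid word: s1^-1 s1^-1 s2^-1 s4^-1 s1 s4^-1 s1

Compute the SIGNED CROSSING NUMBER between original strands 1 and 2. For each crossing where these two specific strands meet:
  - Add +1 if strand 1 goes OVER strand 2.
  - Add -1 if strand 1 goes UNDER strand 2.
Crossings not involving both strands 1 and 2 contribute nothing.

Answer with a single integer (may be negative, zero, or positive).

Gen 1: 1 under 2. Both 1&2? yes. Contrib: -1. Sum: -1
Gen 2: 2 under 1. Both 1&2? yes. Contrib: +1. Sum: 0
Gen 3: crossing 2x3. Both 1&2? no. Sum: 0
Gen 4: crossing 4x5. Both 1&2? no. Sum: 0
Gen 5: crossing 1x3. Both 1&2? no. Sum: 0
Gen 6: crossing 5x4. Both 1&2? no. Sum: 0
Gen 7: crossing 3x1. Both 1&2? no. Sum: 0

Answer: 0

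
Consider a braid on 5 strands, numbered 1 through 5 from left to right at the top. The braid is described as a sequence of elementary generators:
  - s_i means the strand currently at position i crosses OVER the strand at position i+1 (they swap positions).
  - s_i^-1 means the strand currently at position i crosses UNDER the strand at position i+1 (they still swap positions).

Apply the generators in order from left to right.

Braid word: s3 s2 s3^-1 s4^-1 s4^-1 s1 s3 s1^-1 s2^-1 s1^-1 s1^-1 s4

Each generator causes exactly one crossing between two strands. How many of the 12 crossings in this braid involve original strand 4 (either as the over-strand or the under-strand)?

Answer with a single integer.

Gen 1: crossing 3x4. Involves strand 4? yes. Count so far: 1
Gen 2: crossing 2x4. Involves strand 4? yes. Count so far: 2
Gen 3: crossing 2x3. Involves strand 4? no. Count so far: 2
Gen 4: crossing 2x5. Involves strand 4? no. Count so far: 2
Gen 5: crossing 5x2. Involves strand 4? no. Count so far: 2
Gen 6: crossing 1x4. Involves strand 4? yes. Count so far: 3
Gen 7: crossing 3x2. Involves strand 4? no. Count so far: 3
Gen 8: crossing 4x1. Involves strand 4? yes. Count so far: 4
Gen 9: crossing 4x2. Involves strand 4? yes. Count so far: 5
Gen 10: crossing 1x2. Involves strand 4? no. Count so far: 5
Gen 11: crossing 2x1. Involves strand 4? no. Count so far: 5
Gen 12: crossing 3x5. Involves strand 4? no. Count so far: 5

Answer: 5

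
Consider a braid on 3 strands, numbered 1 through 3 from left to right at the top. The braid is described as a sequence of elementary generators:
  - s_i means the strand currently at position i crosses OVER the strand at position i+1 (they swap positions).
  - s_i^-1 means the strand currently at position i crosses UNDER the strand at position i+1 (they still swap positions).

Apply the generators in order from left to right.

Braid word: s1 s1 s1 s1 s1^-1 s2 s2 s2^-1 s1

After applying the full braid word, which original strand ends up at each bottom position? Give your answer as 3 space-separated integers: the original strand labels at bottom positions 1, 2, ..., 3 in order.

Answer: 3 2 1

Derivation:
Gen 1 (s1): strand 1 crosses over strand 2. Perm now: [2 1 3]
Gen 2 (s1): strand 2 crosses over strand 1. Perm now: [1 2 3]
Gen 3 (s1): strand 1 crosses over strand 2. Perm now: [2 1 3]
Gen 4 (s1): strand 2 crosses over strand 1. Perm now: [1 2 3]
Gen 5 (s1^-1): strand 1 crosses under strand 2. Perm now: [2 1 3]
Gen 6 (s2): strand 1 crosses over strand 3. Perm now: [2 3 1]
Gen 7 (s2): strand 3 crosses over strand 1. Perm now: [2 1 3]
Gen 8 (s2^-1): strand 1 crosses under strand 3. Perm now: [2 3 1]
Gen 9 (s1): strand 2 crosses over strand 3. Perm now: [3 2 1]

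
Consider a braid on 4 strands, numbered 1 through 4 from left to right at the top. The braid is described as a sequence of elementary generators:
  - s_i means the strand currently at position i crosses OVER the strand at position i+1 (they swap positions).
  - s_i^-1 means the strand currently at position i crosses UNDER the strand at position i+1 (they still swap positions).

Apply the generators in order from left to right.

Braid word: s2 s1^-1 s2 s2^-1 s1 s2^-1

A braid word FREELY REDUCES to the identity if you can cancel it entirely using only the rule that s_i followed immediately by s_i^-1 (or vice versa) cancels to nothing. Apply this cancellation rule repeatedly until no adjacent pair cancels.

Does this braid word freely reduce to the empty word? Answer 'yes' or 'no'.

Gen 1 (s2): push. Stack: [s2]
Gen 2 (s1^-1): push. Stack: [s2 s1^-1]
Gen 3 (s2): push. Stack: [s2 s1^-1 s2]
Gen 4 (s2^-1): cancels prior s2. Stack: [s2 s1^-1]
Gen 5 (s1): cancels prior s1^-1. Stack: [s2]
Gen 6 (s2^-1): cancels prior s2. Stack: []
Reduced word: (empty)

Answer: yes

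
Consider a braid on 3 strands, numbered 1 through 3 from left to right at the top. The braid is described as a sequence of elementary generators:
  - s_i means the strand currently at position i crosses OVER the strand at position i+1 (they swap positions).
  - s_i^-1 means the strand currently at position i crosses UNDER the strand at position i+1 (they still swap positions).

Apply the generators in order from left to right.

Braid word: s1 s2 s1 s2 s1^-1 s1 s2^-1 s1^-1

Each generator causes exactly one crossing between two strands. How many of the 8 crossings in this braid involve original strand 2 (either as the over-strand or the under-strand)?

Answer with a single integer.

Gen 1: crossing 1x2. Involves strand 2? yes. Count so far: 1
Gen 2: crossing 1x3. Involves strand 2? no. Count so far: 1
Gen 3: crossing 2x3. Involves strand 2? yes. Count so far: 2
Gen 4: crossing 2x1. Involves strand 2? yes. Count so far: 3
Gen 5: crossing 3x1. Involves strand 2? no. Count so far: 3
Gen 6: crossing 1x3. Involves strand 2? no. Count so far: 3
Gen 7: crossing 1x2. Involves strand 2? yes. Count so far: 4
Gen 8: crossing 3x2. Involves strand 2? yes. Count so far: 5

Answer: 5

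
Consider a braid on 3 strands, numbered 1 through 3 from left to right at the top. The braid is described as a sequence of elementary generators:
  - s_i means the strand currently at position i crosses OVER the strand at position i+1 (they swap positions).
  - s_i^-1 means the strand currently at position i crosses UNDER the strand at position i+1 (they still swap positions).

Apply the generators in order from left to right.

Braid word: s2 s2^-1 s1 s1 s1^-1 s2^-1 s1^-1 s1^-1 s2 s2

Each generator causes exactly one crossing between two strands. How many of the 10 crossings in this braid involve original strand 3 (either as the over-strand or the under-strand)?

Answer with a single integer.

Gen 1: crossing 2x3. Involves strand 3? yes. Count so far: 1
Gen 2: crossing 3x2. Involves strand 3? yes. Count so far: 2
Gen 3: crossing 1x2. Involves strand 3? no. Count so far: 2
Gen 4: crossing 2x1. Involves strand 3? no. Count so far: 2
Gen 5: crossing 1x2. Involves strand 3? no. Count so far: 2
Gen 6: crossing 1x3. Involves strand 3? yes. Count so far: 3
Gen 7: crossing 2x3. Involves strand 3? yes. Count so far: 4
Gen 8: crossing 3x2. Involves strand 3? yes. Count so far: 5
Gen 9: crossing 3x1. Involves strand 3? yes. Count so far: 6
Gen 10: crossing 1x3. Involves strand 3? yes. Count so far: 7

Answer: 7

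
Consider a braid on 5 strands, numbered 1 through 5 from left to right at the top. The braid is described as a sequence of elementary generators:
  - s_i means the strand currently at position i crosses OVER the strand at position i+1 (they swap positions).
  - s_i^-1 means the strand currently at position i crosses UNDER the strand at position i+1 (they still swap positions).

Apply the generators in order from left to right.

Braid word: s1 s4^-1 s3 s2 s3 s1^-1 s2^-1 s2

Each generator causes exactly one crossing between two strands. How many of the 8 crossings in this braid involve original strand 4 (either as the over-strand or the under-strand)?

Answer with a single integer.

Answer: 1

Derivation:
Gen 1: crossing 1x2. Involves strand 4? no. Count so far: 0
Gen 2: crossing 4x5. Involves strand 4? yes. Count so far: 1
Gen 3: crossing 3x5. Involves strand 4? no. Count so far: 1
Gen 4: crossing 1x5. Involves strand 4? no. Count so far: 1
Gen 5: crossing 1x3. Involves strand 4? no. Count so far: 1
Gen 6: crossing 2x5. Involves strand 4? no. Count so far: 1
Gen 7: crossing 2x3. Involves strand 4? no. Count so far: 1
Gen 8: crossing 3x2. Involves strand 4? no. Count so far: 1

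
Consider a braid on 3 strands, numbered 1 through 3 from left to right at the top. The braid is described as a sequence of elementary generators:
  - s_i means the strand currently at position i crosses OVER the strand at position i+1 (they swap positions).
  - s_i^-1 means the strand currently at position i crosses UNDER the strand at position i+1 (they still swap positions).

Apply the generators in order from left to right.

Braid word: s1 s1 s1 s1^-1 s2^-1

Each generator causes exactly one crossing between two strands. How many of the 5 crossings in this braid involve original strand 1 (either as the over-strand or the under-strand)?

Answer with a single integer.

Answer: 4

Derivation:
Gen 1: crossing 1x2. Involves strand 1? yes. Count so far: 1
Gen 2: crossing 2x1. Involves strand 1? yes. Count so far: 2
Gen 3: crossing 1x2. Involves strand 1? yes. Count so far: 3
Gen 4: crossing 2x1. Involves strand 1? yes. Count so far: 4
Gen 5: crossing 2x3. Involves strand 1? no. Count so far: 4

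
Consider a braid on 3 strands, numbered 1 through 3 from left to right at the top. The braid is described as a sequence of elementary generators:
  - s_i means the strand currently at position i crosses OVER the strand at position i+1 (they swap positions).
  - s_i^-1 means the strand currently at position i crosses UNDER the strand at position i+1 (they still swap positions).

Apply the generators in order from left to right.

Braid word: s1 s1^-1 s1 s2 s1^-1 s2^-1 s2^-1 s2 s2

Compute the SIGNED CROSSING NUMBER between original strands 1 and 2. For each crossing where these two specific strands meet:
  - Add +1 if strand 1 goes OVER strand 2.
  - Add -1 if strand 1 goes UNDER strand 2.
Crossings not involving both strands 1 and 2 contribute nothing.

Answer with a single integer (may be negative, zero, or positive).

Answer: 3

Derivation:
Gen 1: 1 over 2. Both 1&2? yes. Contrib: +1. Sum: 1
Gen 2: 2 under 1. Both 1&2? yes. Contrib: +1. Sum: 2
Gen 3: 1 over 2. Both 1&2? yes. Contrib: +1. Sum: 3
Gen 4: crossing 1x3. Both 1&2? no. Sum: 3
Gen 5: crossing 2x3. Both 1&2? no. Sum: 3
Gen 6: 2 under 1. Both 1&2? yes. Contrib: +1. Sum: 4
Gen 7: 1 under 2. Both 1&2? yes. Contrib: -1. Sum: 3
Gen 8: 2 over 1. Both 1&2? yes. Contrib: -1. Sum: 2
Gen 9: 1 over 2. Both 1&2? yes. Contrib: +1. Sum: 3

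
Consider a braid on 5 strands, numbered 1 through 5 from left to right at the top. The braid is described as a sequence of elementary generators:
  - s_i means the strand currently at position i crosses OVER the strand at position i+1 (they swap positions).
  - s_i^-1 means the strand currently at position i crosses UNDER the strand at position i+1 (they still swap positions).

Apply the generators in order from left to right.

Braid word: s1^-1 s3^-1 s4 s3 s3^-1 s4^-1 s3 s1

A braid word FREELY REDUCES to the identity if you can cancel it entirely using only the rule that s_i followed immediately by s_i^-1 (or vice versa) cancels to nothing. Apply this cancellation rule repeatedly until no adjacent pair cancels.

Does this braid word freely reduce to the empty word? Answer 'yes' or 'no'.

Gen 1 (s1^-1): push. Stack: [s1^-1]
Gen 2 (s3^-1): push. Stack: [s1^-1 s3^-1]
Gen 3 (s4): push. Stack: [s1^-1 s3^-1 s4]
Gen 4 (s3): push. Stack: [s1^-1 s3^-1 s4 s3]
Gen 5 (s3^-1): cancels prior s3. Stack: [s1^-1 s3^-1 s4]
Gen 6 (s4^-1): cancels prior s4. Stack: [s1^-1 s3^-1]
Gen 7 (s3): cancels prior s3^-1. Stack: [s1^-1]
Gen 8 (s1): cancels prior s1^-1. Stack: []
Reduced word: (empty)

Answer: yes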